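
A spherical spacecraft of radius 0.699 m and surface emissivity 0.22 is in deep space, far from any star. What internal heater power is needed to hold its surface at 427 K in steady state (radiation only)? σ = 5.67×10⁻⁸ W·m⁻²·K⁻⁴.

P ≈ 2550 W

P = εσ·4πr²·T⁴.
4πr² = 6.140 m²; T⁴ = 3.324×10¹⁰ K⁴.
P = 0.22·5.67×10⁻⁸·6.140·3.324×10¹⁰.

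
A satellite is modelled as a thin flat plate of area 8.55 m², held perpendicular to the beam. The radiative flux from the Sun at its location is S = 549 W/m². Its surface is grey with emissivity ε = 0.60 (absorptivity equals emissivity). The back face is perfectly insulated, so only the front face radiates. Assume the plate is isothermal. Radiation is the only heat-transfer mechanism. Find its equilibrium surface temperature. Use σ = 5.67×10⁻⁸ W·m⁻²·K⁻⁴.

At equilibrium, absorbed power = emitted power.
Absorbing cross-section = A = 8.550 m²; emitting surface = A = 8.550 m² (ratio 1).
εS·A_cross = εσ·A_surf·T⁴  ⇒  T⁴ = S/(1σ)   (ε cancels).
T⁴ = 549/(1·5.67×10⁻⁸) = 9.683×10⁹ K⁴.
T = (9.683×10⁹)^(1/4).

T ≈ 314 K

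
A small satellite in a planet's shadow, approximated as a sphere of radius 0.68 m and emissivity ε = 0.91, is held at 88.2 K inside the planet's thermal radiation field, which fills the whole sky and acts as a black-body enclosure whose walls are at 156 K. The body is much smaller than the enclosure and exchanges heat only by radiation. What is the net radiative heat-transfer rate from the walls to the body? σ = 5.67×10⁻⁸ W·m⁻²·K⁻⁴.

For a small grey body in a large enclosure: P_net = εσA(T_body⁴ − T_wall⁴).
A = 4πr² = 5.811 m²; T_body⁴ − T_wall⁴ = 6.052×10⁷ − 5.922×10⁸ = -5.317×10⁸ K⁴.
|P_net| = 0.91·5.67×10⁻⁸·5.811·5.317×10⁸.

P_net ≈ 159 W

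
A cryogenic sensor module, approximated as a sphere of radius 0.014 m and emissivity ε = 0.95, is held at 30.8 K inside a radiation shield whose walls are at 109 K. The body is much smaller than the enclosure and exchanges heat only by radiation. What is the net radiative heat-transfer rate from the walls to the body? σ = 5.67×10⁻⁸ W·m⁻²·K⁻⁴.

For a small grey body in a large enclosure: P_net = εσA(T_body⁴ − T_wall⁴).
A = 4πr² = 0.002463 m²; T_body⁴ − T_wall⁴ = 8.999×10⁵ − 1.412×10⁸ = -1.403×10⁸ K⁴.
|P_net| = 0.95·5.67×10⁻⁸·0.002463·1.403×10⁸.

P_net ≈ 0.0186 W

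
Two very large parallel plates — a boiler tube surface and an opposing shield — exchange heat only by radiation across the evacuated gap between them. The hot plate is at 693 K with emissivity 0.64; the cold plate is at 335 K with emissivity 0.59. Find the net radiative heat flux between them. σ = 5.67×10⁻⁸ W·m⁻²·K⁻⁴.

For two infinite grey parallel plates, q = σ(T₁⁴ − T₂⁴)/(1/ε₁ + 1/ε₂ − 1).
T₁⁴ − T₂⁴ = 2.306×10¹¹ − 1.259×10¹⁰ = 2.180×10¹¹ K⁴.
1/ε₁ + 1/ε₂ − 1 = 1.562 + 1.695 − 1 = 2.257.
q = 5.67×10⁻⁸ × 2.180×10¹¹ / 2.257.

q ≈ 5480 W/m²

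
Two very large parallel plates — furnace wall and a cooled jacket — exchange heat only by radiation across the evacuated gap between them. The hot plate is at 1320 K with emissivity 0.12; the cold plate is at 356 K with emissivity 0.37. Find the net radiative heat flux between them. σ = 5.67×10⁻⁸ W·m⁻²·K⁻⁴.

For two infinite grey parallel plates, q = σ(T₁⁴ − T₂⁴)/(1/ε₁ + 1/ε₂ − 1).
T₁⁴ − T₂⁴ = 3.036×10¹² − 1.606×10¹⁰ = 3.020×10¹² K⁴.
1/ε₁ + 1/ε₂ − 1 = 8.333 + 2.703 − 1 = 10.04.
q = 5.67×10⁻⁸ × 3.020×10¹² / 10.04.

q ≈ 17100 W/m²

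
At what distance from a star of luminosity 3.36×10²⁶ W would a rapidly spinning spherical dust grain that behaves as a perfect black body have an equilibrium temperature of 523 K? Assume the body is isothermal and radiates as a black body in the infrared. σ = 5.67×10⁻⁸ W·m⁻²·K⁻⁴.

d ≈ 3.97×10¹⁰ m

For an isothermal black-emitting sphere, (1−a)S·πr² = σ·4πr²·T⁴ ⇒ S = 4σT⁴/(1−a).
S = 4·5.67×10⁻⁸·(523)⁴/1.00 = 16970 W/m².
Flux falls as S = L/(4πd²), so d = √(L/(4πS)) = √(3.36×10²⁶/(4π·16970)).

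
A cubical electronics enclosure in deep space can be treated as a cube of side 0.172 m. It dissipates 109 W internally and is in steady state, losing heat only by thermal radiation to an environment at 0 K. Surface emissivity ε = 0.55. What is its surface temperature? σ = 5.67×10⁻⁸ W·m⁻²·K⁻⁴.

Steady state: internal power = radiated power, P = εσA T⁴.
Radiating area A = 6L² = 0.1775 m².
T⁴ = P/(εσA) = 109/(0.55·5.67×10⁻⁸·0.1775) = 1.969×10¹⁰ K⁴.
T = (1.969×10¹⁰)^(1/4).

T ≈ 375 K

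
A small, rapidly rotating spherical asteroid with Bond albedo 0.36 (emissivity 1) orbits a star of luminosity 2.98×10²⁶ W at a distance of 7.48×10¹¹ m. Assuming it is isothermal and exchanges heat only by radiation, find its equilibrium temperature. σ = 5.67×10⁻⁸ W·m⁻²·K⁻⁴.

T ≈ 105 K

First find the stellar flux at distance d: S = L/(4πd²) = 2.98×10²⁶/(4π·(7.48×10¹¹)²) = 42.38 W/m².
For an isothermal sphere, absorbed (1−a)S·πr² = emitted σ·4πr²·T⁴, so T⁴ = (1−a)S/(4σ).
T⁴ = 0.640·42.38/(4·5.67×10⁻⁸) = 1.196×10⁸ K⁴.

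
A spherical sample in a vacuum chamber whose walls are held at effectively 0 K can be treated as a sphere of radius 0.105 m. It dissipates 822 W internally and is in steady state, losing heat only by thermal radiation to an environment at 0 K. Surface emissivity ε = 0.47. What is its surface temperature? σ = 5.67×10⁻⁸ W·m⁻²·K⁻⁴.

T ≈ 687 K

Steady state: internal power = radiated power, P = εσA T⁴.
Radiating area A = 4πr² = 0.1385 m².
T⁴ = P/(εσA) = 822/(0.47·5.67×10⁻⁸·0.1385) = 2.226×10¹¹ K⁴.
T = (2.226×10¹¹)^(1/4).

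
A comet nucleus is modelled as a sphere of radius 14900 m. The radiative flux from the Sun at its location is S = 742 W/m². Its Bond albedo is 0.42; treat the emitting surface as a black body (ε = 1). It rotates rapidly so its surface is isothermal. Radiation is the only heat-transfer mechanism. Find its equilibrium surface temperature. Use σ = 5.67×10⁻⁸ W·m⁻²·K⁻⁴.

T ≈ 209 K

At equilibrium, absorbed power = emitted power.
Absorbing cross-section = πr² = 6.975×10⁸ m²; emitting surface = 4πr² = 2.790×10⁹ m² (ratio 4).
(1−a)S·A_cross = εσ·A_surf·T⁴  ⇒  T⁴ = (1−a)S/(4σ).
T⁴ = 0.580·742/(4·5.67×10⁻⁸) = 1.898×10⁹ K⁴.
T = (1.898×10⁹)^(1/4).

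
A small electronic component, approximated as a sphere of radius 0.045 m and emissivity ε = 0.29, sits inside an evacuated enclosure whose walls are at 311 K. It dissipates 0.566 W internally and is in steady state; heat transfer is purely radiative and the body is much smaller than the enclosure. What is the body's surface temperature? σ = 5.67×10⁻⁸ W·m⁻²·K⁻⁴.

T ≈ 322 K

For a small grey body in a large enclosure, net radiated power = εσA(T⁴ − T_w⁴).
Steady state: P = εσA(T⁴ − T_w⁴) with A = 4πr² = 0.02545 m².
T⁴ = P/(εσA) + T_w⁴ = 0.566/(0.29·5.67×10⁻⁸·0.02545) + (311)⁴
    = 1.353×10⁹ + 9.355×10⁹ = 1.071×10¹⁰ K⁴.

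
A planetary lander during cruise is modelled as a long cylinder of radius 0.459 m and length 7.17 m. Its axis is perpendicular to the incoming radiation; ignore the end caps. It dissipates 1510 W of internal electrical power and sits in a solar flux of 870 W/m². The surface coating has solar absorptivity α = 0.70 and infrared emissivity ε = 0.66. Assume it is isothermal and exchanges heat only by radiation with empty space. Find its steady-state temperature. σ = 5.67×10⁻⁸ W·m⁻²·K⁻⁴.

At steady state, absorbed solar power + internal power = radiated power.
Absorbed: α·S·A_cross = 0.70·870·6.582 = 4008 W (cross-section 2rL).
Total input = 4008 + 1510 = 5518 W.
Radiated: εσ·A_surf·T⁴ with A_surf = 2πrL = 20.68 m².
T⁴ = 5518/(0.66·5.67×10⁻⁸·20.68) = 7.131×10⁹ K⁴.

T ≈ 291 K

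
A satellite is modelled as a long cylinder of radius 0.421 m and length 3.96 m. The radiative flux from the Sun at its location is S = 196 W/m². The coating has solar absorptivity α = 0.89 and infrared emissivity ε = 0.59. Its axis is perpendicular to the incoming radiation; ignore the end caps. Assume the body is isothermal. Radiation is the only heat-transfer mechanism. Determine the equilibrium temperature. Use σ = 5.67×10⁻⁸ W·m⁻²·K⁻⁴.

At equilibrium, absorbed power = emitted power.
Absorbing cross-section = 2rL = 3.334 m²; emitting surface = 2πrL = 10.48 m² (ratio π).
αS·A_cross = εσ·A_surf·T⁴  ⇒  T⁴ = αS/(ε·πσ).
T⁴ = 0.890·196/(0.59·π·5.67×10⁻⁸) = 1.660×10⁹ K⁴.
T = (1.660×10⁹)^(1/4).

T ≈ 202 K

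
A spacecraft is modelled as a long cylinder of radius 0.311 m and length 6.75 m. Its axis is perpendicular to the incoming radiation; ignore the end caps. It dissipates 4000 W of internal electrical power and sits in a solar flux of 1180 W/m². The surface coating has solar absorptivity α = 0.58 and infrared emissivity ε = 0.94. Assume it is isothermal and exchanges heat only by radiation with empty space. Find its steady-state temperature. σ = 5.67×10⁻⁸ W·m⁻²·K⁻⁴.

T ≈ 314 K

At steady state, absorbed solar power + internal power = radiated power.
Absorbed: α·S·A_cross = 0.58·1180·4.199 = 2873 W (cross-section 2rL).
Total input = 2873 + 4000 = 6873 W.
Radiated: εσ·A_surf·T⁴ with A_surf = 2πrL = 13.19 m².
T⁴ = 6873/(0.94·5.67×10⁻⁸·13.19) = 9.777×10⁹ K⁴.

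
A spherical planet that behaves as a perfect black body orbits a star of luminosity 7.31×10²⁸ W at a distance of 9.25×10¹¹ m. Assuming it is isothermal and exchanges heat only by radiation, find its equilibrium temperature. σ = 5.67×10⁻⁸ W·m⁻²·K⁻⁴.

First find the stellar flux at distance d: S = L/(4πd²) = 7.31×10²⁸/(4π·(9.25×10¹¹)²) = 6799 W/m².
For an isothermal sphere, absorbed (1−a)S·πr² = emitted σ·4πr²·T⁴, so T⁴ = (1−a)S/(4σ).
T⁴ = 1.00·6799/(4·5.67×10⁻⁸) = 2.998×10¹⁰ K⁴.

T ≈ 416 K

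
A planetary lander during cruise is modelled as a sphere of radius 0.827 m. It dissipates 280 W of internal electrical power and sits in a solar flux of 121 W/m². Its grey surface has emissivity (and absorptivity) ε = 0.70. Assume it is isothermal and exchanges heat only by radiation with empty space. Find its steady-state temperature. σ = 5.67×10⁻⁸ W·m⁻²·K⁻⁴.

At steady state, absorbed solar power + internal power = radiated power.
Absorbed: α·S·A_cross = 0.70·121·2.149 = 182.0 W (cross-section πr²).
Total input = 182.0 + 280 = 462.0 W.
Radiated: εσ·A_surf·T⁴ with A_surf = 4πr² = 8.595 m².
T⁴ = 462.0/(0.70·5.67×10⁻⁸·8.595) = 1.354×10⁹ K⁴.

T ≈ 192 K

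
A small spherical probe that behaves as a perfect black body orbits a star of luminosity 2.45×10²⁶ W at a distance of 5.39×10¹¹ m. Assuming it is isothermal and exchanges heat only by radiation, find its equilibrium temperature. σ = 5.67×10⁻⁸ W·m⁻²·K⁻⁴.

T ≈ 131 K

First find the stellar flux at distance d: S = L/(4πd²) = 2.45×10²⁶/(4π·(5.39×10¹¹)²) = 67.11 W/m².
For an isothermal sphere, absorbed (1−a)S·πr² = emitted σ·4πr²·T⁴, so T⁴ = (1−a)S/(4σ).
T⁴ = 1.00·67.11/(4·5.67×10⁻⁸) = 2.959×10⁸ K⁴.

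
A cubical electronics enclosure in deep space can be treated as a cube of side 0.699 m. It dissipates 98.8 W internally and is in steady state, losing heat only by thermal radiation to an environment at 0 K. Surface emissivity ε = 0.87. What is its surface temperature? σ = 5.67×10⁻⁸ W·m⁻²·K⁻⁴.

T ≈ 162 K

Steady state: internal power = radiated power, P = εσA T⁴.
Radiating area A = 6L² = 2.932 m².
T⁴ = P/(εσA) = 98.8/(0.87·5.67×10⁻⁸·2.932) = 6.832×10⁸ K⁴.
T = (6.832×10⁸)^(1/4).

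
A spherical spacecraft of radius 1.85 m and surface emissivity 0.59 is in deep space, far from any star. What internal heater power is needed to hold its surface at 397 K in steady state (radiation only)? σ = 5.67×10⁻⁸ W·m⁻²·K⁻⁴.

P = εσ·4πr²·T⁴.
4πr² = 43.01 m²; T⁴ = 2.484×10¹⁰ K⁴.
P = 0.59·5.67×10⁻⁸·43.01·2.484×10¹⁰.

P ≈ 35700 W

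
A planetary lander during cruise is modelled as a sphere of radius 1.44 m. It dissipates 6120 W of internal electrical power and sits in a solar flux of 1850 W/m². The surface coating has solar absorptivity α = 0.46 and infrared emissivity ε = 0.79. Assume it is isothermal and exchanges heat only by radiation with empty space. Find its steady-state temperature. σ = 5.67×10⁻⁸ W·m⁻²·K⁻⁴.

At steady state, absorbed solar power + internal power = radiated power.
Absorbed: α·S·A_cross = 0.46·1850·6.514 = 5544 W (cross-section πr²).
Total input = 5544 + 6120 = 11660 W.
Radiated: εσ·A_surf·T⁴ with A_surf = 4πr² = 26.06 m².
T⁴ = 11660/(0.79·5.67×10⁻⁸·26.06) = 9.993×10⁹ K⁴.

T ≈ 316 K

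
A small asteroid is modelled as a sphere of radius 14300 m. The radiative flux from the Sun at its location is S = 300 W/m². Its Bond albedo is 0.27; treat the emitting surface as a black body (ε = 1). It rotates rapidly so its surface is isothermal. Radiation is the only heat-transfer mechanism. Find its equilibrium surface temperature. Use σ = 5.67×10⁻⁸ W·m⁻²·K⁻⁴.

T ≈ 176 K

At equilibrium, absorbed power = emitted power.
Absorbing cross-section = πr² = 6.424×10⁸ m²; emitting surface = 4πr² = 2.570×10⁹ m² (ratio 4).
(1−a)S·A_cross = εσ·A_surf·T⁴  ⇒  T⁴ = (1−a)S/(4σ).
T⁴ = 0.730·300/(4·5.67×10⁻⁸) = 9.656×10⁸ K⁴.
T = (9.656×10⁸)^(1/4).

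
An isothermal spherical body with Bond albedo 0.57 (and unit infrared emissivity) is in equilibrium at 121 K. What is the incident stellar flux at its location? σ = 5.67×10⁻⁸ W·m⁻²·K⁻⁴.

S ≈ 113 W/m²

(1−a)S·πr² = σ·4πr²·T⁴ ⇒ S = 4σT⁴/(1−a).
S = 4·5.67×10⁻⁸·2.144×10⁸/0.430.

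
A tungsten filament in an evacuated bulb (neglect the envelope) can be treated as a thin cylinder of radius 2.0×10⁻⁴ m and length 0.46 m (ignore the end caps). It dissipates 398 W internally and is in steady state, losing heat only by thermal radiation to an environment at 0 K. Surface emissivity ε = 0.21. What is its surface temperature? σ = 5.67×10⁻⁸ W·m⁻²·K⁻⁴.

T ≈ 2760 K

Steady state: internal power = radiated power, P = εσA T⁴.
Radiating area A = 2πrL = 5.781×10⁻⁴ m².
T⁴ = P/(εσA) = 398/(0.21·5.67×10⁻⁸·5.781×10⁻⁴) = 5.782×10¹³ K⁴.
T = (5.782×10¹³)^(1/4).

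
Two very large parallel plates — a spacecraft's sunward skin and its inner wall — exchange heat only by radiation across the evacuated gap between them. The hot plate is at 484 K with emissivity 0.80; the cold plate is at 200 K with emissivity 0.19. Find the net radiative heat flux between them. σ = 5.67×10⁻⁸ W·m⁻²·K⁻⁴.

For two infinite grey parallel plates, q = σ(T₁⁴ − T₂⁴)/(1/ε₁ + 1/ε₂ − 1).
T₁⁴ − T₂⁴ = 5.488×10¹⁰ − 1.600×10⁹ = 5.328×10¹⁰ K⁴.
1/ε₁ + 1/ε₂ − 1 = 1.250 + 5.263 − 1 = 5.513.
q = 5.67×10⁻⁸ × 5.328×10¹⁰ / 5.513.

q ≈ 548 W/m²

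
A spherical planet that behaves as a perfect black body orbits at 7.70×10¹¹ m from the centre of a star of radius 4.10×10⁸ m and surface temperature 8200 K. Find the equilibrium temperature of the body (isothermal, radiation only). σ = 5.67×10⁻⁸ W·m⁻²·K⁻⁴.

The star's surface emits σT_*⁴; at distance d the flux is S = σT_*⁴(R_*/d)².
S = 5.67×10⁻⁸·(8200)⁴·(4.10×10⁸/7.70×10¹¹)² = 72.68 W/m².
For an isothermal sphere T⁴ = (1−a)S/(4σ) = 3.205×10⁸ K⁴.

T ≈ 134 K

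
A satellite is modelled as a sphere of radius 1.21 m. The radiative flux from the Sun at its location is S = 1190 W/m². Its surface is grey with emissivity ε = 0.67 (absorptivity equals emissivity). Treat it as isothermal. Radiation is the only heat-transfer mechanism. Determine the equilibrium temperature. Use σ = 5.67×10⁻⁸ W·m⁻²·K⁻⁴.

T ≈ 269 K

At equilibrium, absorbed power = emitted power.
Absorbing cross-section = πr² = 4.600 m²; emitting surface = 4πr² = 18.40 m² (ratio 4).
εS·A_cross = εσ·A_surf·T⁴  ⇒  T⁴ = S/(4σ)   (ε cancels).
T⁴ = 1190/(4·5.67×10⁻⁸) = 5.247×10⁹ K⁴.
T = (5.247×10⁹)^(1/4).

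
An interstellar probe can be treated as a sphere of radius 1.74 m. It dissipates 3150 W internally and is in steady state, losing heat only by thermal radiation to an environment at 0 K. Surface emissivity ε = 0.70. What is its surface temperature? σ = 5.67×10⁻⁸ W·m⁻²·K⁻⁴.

Steady state: internal power = radiated power, P = εσA T⁴.
Radiating area A = 4πr² = 38.05 m².
T⁴ = P/(εσA) = 3150/(0.70·5.67×10⁻⁸·38.05) = 2.086×10⁹ K⁴.
T = (2.086×10⁹)^(1/4).

T ≈ 214 K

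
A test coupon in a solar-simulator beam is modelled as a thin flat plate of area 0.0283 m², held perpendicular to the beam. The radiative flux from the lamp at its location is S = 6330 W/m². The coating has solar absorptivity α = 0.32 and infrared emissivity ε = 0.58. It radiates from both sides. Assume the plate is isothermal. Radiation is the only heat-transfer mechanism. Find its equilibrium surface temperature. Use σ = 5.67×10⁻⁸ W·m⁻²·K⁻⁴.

At equilibrium, absorbed power = emitted power.
Absorbing cross-section = A = 0.02830 m²; emitting surface = 2A = 0.05660 m² (ratio 2).
αS·A_cross = εσ·A_surf·T⁴  ⇒  T⁴ = αS/(ε·2σ).
T⁴ = 0.320·6330/(0.58·2·5.67×10⁻⁸) = 3.080×10¹⁰ K⁴.
T = (3.080×10¹⁰)^(1/4).

T ≈ 419 K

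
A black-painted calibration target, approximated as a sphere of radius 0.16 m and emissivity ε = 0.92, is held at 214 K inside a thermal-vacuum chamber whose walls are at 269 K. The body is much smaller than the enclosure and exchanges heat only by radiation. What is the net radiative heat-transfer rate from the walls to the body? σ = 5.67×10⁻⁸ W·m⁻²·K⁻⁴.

For a small grey body in a large enclosure: P_net = εσA(T_body⁴ − T_wall⁴).
A = 4πr² = 0.3217 m²; T_body⁴ − T_wall⁴ = 2.097×10⁹ − 5.236×10⁹ = -3.139×10⁹ K⁴.
|P_net| = 0.92·5.67×10⁻⁸·0.3217·3.139×10⁹.

P_net ≈ 52.7 W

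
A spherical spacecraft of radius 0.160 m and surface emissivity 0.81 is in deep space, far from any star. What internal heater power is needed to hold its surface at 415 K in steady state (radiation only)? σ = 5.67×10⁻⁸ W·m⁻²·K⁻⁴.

P = εσ·4πr²·T⁴.
4πr² = 0.3217 m²; T⁴ = 2.966×10¹⁰ K⁴.
P = 0.81·5.67×10⁻⁸·0.3217·2.966×10¹⁰.

P ≈ 438 W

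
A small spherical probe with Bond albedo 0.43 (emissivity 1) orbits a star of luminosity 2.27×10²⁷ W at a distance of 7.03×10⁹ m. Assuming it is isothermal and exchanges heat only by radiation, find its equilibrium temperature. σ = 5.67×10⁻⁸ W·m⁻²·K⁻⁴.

T ≈ 1740 K

First find the stellar flux at distance d: S = L/(4πd²) = 2.27×10²⁷/(4π·(7.03×10⁹)²) = 3.655×10⁶ W/m².
For an isothermal sphere, absorbed (1−a)S·πr² = emitted σ·4πr²·T⁴, so T⁴ = (1−a)S/(4σ).
T⁴ = 0.570·3.655×10⁶/(4·5.67×10⁻⁸) = 9.186×10¹² K⁴.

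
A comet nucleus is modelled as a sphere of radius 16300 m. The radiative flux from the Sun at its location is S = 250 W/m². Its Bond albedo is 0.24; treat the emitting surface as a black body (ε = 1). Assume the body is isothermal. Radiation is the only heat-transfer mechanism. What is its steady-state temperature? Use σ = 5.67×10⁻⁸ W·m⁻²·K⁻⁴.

T ≈ 170 K

At equilibrium, absorbed power = emitted power.
Absorbing cross-section = πr² = 8.347×10⁸ m²; emitting surface = 4πr² = 3.339×10⁹ m² (ratio 4).
(1−a)S·A_cross = εσ·A_surf·T⁴  ⇒  T⁴ = (1−a)S/(4σ).
T⁴ = 0.760·250/(4·5.67×10⁻⁸) = 8.377×10⁸ K⁴.
T = (8.377×10⁸)^(1/4).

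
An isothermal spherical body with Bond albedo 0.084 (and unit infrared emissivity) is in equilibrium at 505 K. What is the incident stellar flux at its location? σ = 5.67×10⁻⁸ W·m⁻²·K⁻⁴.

S ≈ 16100 W/m²

(1−a)S·πr² = σ·4πr²·T⁴ ⇒ S = 4σT⁴/(1−a).
S = 4·5.67×10⁻⁸·6.504×10¹⁰/0.916.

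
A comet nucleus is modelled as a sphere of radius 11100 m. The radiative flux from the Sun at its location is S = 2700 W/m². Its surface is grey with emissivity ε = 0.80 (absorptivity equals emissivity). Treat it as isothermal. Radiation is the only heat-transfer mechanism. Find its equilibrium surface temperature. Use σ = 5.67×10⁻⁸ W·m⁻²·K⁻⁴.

T ≈ 330 K

At equilibrium, absorbed power = emitted power.
Absorbing cross-section = πr² = 3.871×10⁸ m²; emitting surface = 4πr² = 1.548×10⁹ m² (ratio 4).
εS·A_cross = εσ·A_surf·T⁴  ⇒  T⁴ = S/(4σ)   (ε cancels).
T⁴ = 2700/(4·5.67×10⁻⁸) = 1.190×10¹⁰ K⁴.
T = (1.190×10¹⁰)^(1/4).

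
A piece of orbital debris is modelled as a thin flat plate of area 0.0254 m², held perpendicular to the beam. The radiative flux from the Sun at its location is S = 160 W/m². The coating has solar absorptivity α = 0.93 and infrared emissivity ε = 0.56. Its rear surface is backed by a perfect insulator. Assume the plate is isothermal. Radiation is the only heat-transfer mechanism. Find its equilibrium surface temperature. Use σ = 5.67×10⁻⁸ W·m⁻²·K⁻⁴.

T ≈ 262 K

At equilibrium, absorbed power = emitted power.
Absorbing cross-section = A = 0.02540 m²; emitting surface = A = 0.02540 m² (ratio 1).
αS·A_cross = εσ·A_surf·T⁴  ⇒  T⁴ = αS/(ε·1σ).
T⁴ = 0.930·160/(0.56·1·5.67×10⁻⁸) = 4.686×10⁹ K⁴.
T = (4.686×10⁹)^(1/4).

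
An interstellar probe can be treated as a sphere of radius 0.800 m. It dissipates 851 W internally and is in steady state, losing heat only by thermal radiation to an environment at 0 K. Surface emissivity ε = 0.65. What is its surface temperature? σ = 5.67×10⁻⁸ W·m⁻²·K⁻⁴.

Steady state: internal power = radiated power, P = εσA T⁴.
Radiating area A = 4πr² = 8.042 m².
T⁴ = P/(εσA) = 851/(0.65·5.67×10⁻⁸·8.042) = 2.871×10⁹ K⁴.
T = (2.871×10⁹)^(1/4).

T ≈ 231 K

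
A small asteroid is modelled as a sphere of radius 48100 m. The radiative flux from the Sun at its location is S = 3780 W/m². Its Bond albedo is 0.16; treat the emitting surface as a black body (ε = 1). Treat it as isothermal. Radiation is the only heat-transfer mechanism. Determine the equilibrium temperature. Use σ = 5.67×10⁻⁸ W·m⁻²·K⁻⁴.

T ≈ 344 K

At equilibrium, absorbed power = emitted power.
Absorbing cross-section = πr² = 7.268×10⁹ m²; emitting surface = 4πr² = 2.907×10¹⁰ m² (ratio 4).
(1−a)S·A_cross = εσ·A_surf·T⁴  ⇒  T⁴ = (1−a)S/(4σ).
T⁴ = 0.840·3780/(4·5.67×10⁻⁸) = 1.400×10¹⁰ K⁴.
T = (1.400×10¹⁰)^(1/4).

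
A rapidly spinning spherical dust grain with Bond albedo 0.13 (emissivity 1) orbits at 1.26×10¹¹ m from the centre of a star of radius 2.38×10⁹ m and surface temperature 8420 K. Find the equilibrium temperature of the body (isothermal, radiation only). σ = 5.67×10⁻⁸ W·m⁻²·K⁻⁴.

T ≈ 790 K

The star's surface emits σT_*⁴; at distance d the flux is S = σT_*⁴(R_*/d)².
S = 5.67×10⁻⁸·(8420)⁴·(2.38×10⁹/1.26×10¹¹)² = 1.017×10⁵ W/m².
For an isothermal sphere T⁴ = (1−a)S/(4σ) = 3.901×10¹¹ K⁴.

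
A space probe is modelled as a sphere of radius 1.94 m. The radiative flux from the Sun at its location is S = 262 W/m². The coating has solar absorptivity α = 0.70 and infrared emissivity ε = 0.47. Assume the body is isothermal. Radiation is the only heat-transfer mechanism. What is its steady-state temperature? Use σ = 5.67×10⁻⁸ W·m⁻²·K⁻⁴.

At equilibrium, absorbed power = emitted power.
Absorbing cross-section = πr² = 11.82 m²; emitting surface = 4πr² = 47.29 m² (ratio 4).
αS·A_cross = εσ·A_surf·T⁴  ⇒  T⁴ = αS/(ε·4σ).
T⁴ = 0.700·262/(0.47·4·5.67×10⁻⁸) = 1.721×10⁹ K⁴.
T = (1.721×10⁹)^(1/4).

T ≈ 204 K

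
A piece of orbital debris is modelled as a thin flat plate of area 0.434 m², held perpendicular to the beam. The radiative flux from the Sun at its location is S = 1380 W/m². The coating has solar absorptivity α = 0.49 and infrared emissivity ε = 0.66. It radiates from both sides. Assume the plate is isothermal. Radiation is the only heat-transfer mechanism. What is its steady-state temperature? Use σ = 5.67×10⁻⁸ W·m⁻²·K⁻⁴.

T ≈ 308 K

At equilibrium, absorbed power = emitted power.
Absorbing cross-section = A = 0.4340 m²; emitting surface = 2A = 0.8680 m² (ratio 2).
αS·A_cross = εσ·A_surf·T⁴  ⇒  T⁴ = αS/(ε·2σ).
T⁴ = 0.490·1380/(0.66·2·5.67×10⁻⁸) = 9.035×10⁹ K⁴.
T = (9.035×10⁹)^(1/4).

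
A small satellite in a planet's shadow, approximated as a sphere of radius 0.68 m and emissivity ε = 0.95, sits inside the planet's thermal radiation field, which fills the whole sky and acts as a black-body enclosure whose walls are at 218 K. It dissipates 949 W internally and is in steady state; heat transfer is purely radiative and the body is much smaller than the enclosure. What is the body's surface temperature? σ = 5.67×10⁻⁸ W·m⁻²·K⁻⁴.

For a small grey body in a large enclosure, net radiated power = εσA(T⁴ − T_w⁴).
Steady state: P = εσA(T⁴ − T_w⁴) with A = 4πr² = 5.811 m².
T⁴ = P/(εσA) + T_w⁴ = 949/(0.95·5.67×10⁻⁸·5.811) + (218)⁴
    = 3.032×10⁹ + 2.259×10⁹ = 5.291×10⁹ K⁴.

T ≈ 270 K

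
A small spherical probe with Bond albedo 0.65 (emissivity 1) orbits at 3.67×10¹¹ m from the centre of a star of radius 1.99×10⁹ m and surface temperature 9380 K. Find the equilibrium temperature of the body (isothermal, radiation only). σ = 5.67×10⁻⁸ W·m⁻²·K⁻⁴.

T ≈ 376 K

The star's surface emits σT_*⁴; at distance d the flux is S = σT_*⁴(R_*/d)².
S = 5.67×10⁻⁸·(9380)⁴·(1.99×10⁹/3.67×10¹¹)² = 12910 W/m².
For an isothermal sphere T⁴ = (1−a)S/(4σ) = 1.992×10¹⁰ K⁴.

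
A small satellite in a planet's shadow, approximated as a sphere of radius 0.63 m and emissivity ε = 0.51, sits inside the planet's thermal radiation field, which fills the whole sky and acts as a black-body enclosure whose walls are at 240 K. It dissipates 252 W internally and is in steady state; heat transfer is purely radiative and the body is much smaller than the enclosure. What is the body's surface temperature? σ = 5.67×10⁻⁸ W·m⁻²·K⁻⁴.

T ≈ 267 K

For a small grey body in a large enclosure, net radiated power = εσA(T⁴ − T_w⁴).
Steady state: P = εσA(T⁴ − T_w⁴) with A = 4πr² = 4.988 m².
T⁴ = P/(εσA) + T_w⁴ = 252/(0.51·5.67×10⁻⁸·4.988) + (240)⁴
    = 1.747×10⁹ + 3.318×10⁹ = 5.065×10⁹ K⁴.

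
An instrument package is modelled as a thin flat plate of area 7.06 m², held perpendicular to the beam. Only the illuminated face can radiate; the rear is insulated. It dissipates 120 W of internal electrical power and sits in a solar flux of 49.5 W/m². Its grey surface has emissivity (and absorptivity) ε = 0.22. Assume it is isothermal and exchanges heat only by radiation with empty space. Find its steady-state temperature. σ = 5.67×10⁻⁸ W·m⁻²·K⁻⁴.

T ≈ 217 K

At steady state, absorbed solar power + internal power = radiated power.
Absorbed: α·S·A_cross = 0.22·49.5·7.060 = 76.88 W (cross-section A).
Total input = 76.88 + 120 = 196.9 W.
Radiated: εσ·A_surf·T⁴ with A_surf = A = 7.060 m².
T⁴ = 196.9/(0.22·5.67×10⁻⁸·7.060) = 2.236×10⁹ K⁴.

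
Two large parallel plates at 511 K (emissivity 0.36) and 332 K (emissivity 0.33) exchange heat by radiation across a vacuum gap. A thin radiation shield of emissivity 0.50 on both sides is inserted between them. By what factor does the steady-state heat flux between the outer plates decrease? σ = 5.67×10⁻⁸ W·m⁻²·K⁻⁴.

factor ≈ 1.62

Without shield: q₀ = σΔ(T⁴)/(1/ε₁+1/ε₂−1) with denominator 4.808.
With shield the two gaps are in series; the resistances add: (1/ε₁+1/ε_s−1)+(1/ε_s+1/ε₂−1) = 3.778+4.030 = 7.808.
Heat-flux ratio q₀/q = 7.808/4.808.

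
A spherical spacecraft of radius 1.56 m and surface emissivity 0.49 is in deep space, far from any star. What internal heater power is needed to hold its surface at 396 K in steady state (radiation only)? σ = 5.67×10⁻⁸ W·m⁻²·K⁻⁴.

P ≈ 20900 W

P = εσ·4πr²·T⁴.
4πr² = 30.58 m²; T⁴ = 2.459×10¹⁰ K⁴.
P = 0.49·5.67×10⁻⁸·30.58·2.459×10¹⁰.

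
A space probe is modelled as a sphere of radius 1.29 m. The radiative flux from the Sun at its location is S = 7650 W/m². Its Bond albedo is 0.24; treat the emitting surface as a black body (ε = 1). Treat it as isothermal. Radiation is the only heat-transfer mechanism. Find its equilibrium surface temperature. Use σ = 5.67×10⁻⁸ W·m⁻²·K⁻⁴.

T ≈ 400 K

At equilibrium, absorbed power = emitted power.
Absorbing cross-section = πr² = 5.228 m²; emitting surface = 4πr² = 20.91 m² (ratio 4).
(1−a)S·A_cross = εσ·A_surf·T⁴  ⇒  T⁴ = (1−a)S/(4σ).
T⁴ = 0.760·7650/(4·5.67×10⁻⁸) = 2.563×10¹⁰ K⁴.
T = (2.563×10¹⁰)^(1/4).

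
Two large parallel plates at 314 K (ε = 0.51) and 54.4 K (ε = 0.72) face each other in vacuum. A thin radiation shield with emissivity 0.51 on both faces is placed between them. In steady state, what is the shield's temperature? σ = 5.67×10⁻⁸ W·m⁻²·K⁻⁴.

T_s ≈ 257 K

In steady state the net flux on the hot side equals that on the cold side.
σ(T₁⁴−T_s⁴)/D₁ = σ(T_s⁴−T₂⁴)/D₂, with D₁ = 1/ε₁+1/ε_s−1 = 2.922, D₂ = 1/ε_s+1/ε₂−1 = 2.350.
Solve for T_s⁴: T_s⁴ = (D₂·T₁⁴ + D₁·T₂⁴)/(D₁+D₂) = 4.338×10⁹ K⁴.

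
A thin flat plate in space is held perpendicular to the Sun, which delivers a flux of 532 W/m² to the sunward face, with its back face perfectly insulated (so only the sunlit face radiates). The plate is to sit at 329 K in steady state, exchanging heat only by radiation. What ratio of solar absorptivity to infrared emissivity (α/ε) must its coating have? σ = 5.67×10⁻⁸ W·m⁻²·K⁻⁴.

α/ε ≈ 1.25

Balance: αS·A = εσ·1A·T⁴ ⇒ α/ε = σT⁴/S.
α/ε = 5.67×10⁻⁸·(329)⁴/532 = 5.67×10⁻⁸·1.172×10¹⁰/532.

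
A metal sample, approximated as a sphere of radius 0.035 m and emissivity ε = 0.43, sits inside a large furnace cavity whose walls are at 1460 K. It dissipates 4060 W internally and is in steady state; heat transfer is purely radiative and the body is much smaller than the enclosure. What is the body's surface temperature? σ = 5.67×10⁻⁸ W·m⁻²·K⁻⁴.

T ≈ 1980 K

For a small grey body in a large enclosure, net radiated power = εσA(T⁴ − T_w⁴).
Steady state: P = εσA(T⁴ − T_w⁴) with A = 4πr² = 0.01539 m².
T⁴ = P/(εσA) + T_w⁴ = 4060/(0.43·5.67×10⁻⁸·0.01539) + (1460)⁴
    = 1.082×10¹³ + 4.544×10¹² = 1.536×10¹³ K⁴.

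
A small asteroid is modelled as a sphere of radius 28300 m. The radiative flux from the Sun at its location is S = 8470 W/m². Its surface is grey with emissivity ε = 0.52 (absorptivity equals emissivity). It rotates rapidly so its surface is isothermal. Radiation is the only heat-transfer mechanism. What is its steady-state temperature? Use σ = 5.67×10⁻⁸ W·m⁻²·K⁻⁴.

At equilibrium, absorbed power = emitted power.
Absorbing cross-section = πr² = 2.516×10⁹ m²; emitting surface = 4πr² = 1.006×10¹⁰ m² (ratio 4).
εS·A_cross = εσ·A_surf·T⁴  ⇒  T⁴ = S/(4σ)   (ε cancels).
T⁴ = 8470/(4·5.67×10⁻⁸) = 3.735×10¹⁰ K⁴.
T = (3.735×10¹⁰)^(1/4).

T ≈ 440 K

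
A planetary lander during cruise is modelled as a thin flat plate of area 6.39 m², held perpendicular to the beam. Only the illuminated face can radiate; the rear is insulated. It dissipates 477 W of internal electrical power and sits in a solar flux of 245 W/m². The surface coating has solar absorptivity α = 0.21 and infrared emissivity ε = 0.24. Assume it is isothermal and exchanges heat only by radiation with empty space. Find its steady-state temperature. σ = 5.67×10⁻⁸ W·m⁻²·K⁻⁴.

At steady state, absorbed solar power + internal power = radiated power.
Absorbed: α·S·A_cross = 0.21·245·6.390 = 328.8 W (cross-section A).
Total input = 328.8 + 477 = 805.8 W.
Radiated: εσ·A_surf·T⁴ with A_surf = A = 6.390 m².
T⁴ = 805.8/(0.24·5.67×10⁻⁸·6.390) = 9.266×10⁹ K⁴.

T ≈ 310 K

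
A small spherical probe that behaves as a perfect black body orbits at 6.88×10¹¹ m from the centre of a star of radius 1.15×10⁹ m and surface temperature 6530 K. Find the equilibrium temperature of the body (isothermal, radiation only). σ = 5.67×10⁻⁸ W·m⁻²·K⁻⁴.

The star's surface emits σT_*⁴; at distance d the flux is S = σT_*⁴(R_*/d)².
S = 5.67×10⁻⁸·(6530)⁴·(1.15×10⁹/6.88×10¹¹)² = 288.0 W/m².
For an isothermal sphere T⁴ = (1−a)S/(4σ) = 1.270×10⁹ K⁴.

T ≈ 189 K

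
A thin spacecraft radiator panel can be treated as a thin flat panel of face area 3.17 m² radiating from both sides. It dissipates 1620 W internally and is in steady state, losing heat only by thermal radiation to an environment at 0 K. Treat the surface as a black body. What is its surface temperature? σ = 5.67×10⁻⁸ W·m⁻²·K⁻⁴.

T ≈ 259 K

Steady state: internal power = radiated power, P = εσA T⁴.
Radiating area A = 2·3.17 = 6.340 m².
T⁴ = P/(εσA) = 1620/(1.0·5.67×10⁻⁸·6.340) = 4.507×10⁹ K⁴.
T = (4.507×10⁹)^(1/4).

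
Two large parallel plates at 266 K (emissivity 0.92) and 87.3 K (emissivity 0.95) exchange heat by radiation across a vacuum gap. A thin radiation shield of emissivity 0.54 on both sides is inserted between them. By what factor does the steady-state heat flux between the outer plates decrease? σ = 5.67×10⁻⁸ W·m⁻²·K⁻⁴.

factor ≈ 3.37

Without shield: q₀ = σΔ(T⁴)/(1/ε₁+1/ε₂−1) with denominator 1.140.
With shield the two gaps are in series; the resistances add: (1/ε₁+1/ε_s−1)+(1/ε_s+1/ε₂−1) = 1.939+1.904 = 3.843.
Heat-flux ratio q₀/q = 3.843/1.140.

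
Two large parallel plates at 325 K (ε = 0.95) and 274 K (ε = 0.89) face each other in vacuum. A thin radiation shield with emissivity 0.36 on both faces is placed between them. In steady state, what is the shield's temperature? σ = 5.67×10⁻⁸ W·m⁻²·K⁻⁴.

In steady state the net flux on the hot side equals that on the cold side.
σ(T₁⁴−T_s⁴)/D₁ = σ(T_s⁴−T₂⁴)/D₂, with D₁ = 1/ε₁+1/ε_s−1 = 2.830, D₂ = 1/ε_s+1/ε₂−1 = 2.901.
Solve for T_s⁴: T_s⁴ = (D₂·T₁⁴ + D₁·T₂⁴)/(D₁+D₂) = 8.431×10⁹ K⁴.

T_s ≈ 303 K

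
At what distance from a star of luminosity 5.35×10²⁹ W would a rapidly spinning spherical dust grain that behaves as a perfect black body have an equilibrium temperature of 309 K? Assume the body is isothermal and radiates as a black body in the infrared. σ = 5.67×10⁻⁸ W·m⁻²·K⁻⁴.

d ≈ 4.54×10¹² m

For an isothermal black-emitting sphere, (1−a)S·πr² = σ·4πr²·T⁴ ⇒ S = 4σT⁴/(1−a).
S = 4·5.67×10⁻⁸·(309)⁴/1.00 = 2068 W/m².
Flux falls as S = L/(4πd²), so d = √(L/(4πS)) = √(5.35×10²⁹/(4π·2068)).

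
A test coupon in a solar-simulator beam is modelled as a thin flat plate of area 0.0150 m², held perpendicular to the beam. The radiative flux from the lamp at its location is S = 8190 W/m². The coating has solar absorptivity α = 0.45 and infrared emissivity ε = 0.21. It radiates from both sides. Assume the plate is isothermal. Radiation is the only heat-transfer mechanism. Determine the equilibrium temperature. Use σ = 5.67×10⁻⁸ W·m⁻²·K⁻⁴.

T ≈ 627 K

At equilibrium, absorbed power = emitted power.
Absorbing cross-section = A = 0.01500 m²; emitting surface = 2A = 0.03000 m² (ratio 2).
αS·A_cross = εσ·A_surf·T⁴  ⇒  T⁴ = αS/(ε·2σ).
T⁴ = 0.450·8190/(0.21·2·5.67×10⁻⁸) = 1.548×10¹¹ K⁴.
T = (1.548×10¹¹)^(1/4).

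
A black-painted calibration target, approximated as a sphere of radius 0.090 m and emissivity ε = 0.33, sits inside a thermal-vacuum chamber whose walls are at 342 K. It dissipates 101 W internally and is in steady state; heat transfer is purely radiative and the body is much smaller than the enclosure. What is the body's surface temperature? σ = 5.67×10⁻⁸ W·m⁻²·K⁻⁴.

For a small grey body in a large enclosure, net radiated power = εσA(T⁴ − T_w⁴).
Steady state: P = εσA(T⁴ − T_w⁴) with A = 4πr² = 0.1018 m².
T⁴ = P/(εσA) + T_w⁴ = 101/(0.33·5.67×10⁻⁸·0.1018) + (342)⁴
    = 5.303×10¹⁰ + 1.368×10¹⁰ = 6.671×10¹⁰ K⁴.

T ≈ 508 K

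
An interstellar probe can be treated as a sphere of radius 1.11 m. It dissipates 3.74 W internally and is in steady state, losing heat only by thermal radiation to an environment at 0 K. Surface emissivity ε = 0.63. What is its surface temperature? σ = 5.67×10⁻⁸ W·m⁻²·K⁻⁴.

Steady state: internal power = radiated power, P = εσA T⁴.
Radiating area A = 4πr² = 15.48 m².
T⁴ = P/(εσA) = 3.74/(0.63·5.67×10⁻⁸·15.48) = 6.762×10⁶ K⁴.
T = (6.762×10⁶)^(1/4).

T ≈ 51.0 K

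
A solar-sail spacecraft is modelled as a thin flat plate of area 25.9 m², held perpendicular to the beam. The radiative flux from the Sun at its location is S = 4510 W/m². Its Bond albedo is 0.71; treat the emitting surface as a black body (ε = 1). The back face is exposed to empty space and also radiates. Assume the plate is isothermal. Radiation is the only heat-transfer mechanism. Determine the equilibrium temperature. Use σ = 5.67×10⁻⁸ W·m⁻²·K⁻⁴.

T ≈ 328 K

At equilibrium, absorbed power = emitted power.
Absorbing cross-section = A = 25.90 m²; emitting surface = 2A = 51.80 m² (ratio 2).
(1−a)S·A_cross = εσ·A_surf·T⁴  ⇒  T⁴ = (1−a)S/(2σ).
T⁴ = 0.290·4510/(2·5.67×10⁻⁸) = 1.153×10¹⁰ K⁴.
T = (1.153×10¹⁰)^(1/4).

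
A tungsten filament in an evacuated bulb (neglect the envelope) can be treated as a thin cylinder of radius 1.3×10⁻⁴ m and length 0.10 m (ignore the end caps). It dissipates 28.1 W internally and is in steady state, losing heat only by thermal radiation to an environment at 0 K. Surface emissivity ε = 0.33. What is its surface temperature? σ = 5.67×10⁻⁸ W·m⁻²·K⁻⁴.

T ≈ 2070 K

Steady state: internal power = radiated power, P = εσA T⁴.
Radiating area A = 2πrL = 8.168×10⁻⁵ m².
T⁴ = P/(εσA) = 28.1/(0.33·5.67×10⁻⁸·8.168×10⁻⁵) = 1.839×10¹³ K⁴.
T = (1.839×10¹³)^(1/4).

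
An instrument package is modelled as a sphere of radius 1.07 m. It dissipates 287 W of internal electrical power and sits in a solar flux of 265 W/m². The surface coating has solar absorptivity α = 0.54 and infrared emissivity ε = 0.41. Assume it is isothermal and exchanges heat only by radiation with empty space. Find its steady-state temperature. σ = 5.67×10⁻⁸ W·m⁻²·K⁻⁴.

T ≈ 221 K

At steady state, absorbed solar power + internal power = radiated power.
Absorbed: α·S·A_cross = 0.54·265·3.597 = 514.7 W (cross-section πr²).
Total input = 514.7 + 287 = 801.7 W.
Radiated: εσ·A_surf·T⁴ with A_surf = 4πr² = 14.39 m².
T⁴ = 801.7/(0.41·5.67×10⁻⁸·14.39) = 2.397×10⁹ K⁴.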